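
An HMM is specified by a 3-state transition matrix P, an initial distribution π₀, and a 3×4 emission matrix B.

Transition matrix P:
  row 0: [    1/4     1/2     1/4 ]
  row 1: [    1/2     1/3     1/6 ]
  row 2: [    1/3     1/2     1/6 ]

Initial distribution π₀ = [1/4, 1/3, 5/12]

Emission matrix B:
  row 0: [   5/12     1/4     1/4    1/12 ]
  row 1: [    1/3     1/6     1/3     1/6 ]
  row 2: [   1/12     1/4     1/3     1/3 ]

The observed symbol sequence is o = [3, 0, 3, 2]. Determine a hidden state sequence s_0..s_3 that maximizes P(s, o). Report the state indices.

path = [2, 0, 2, 1]

t=0: δ = [2.083e-02, 5.556e-02, 1.389e-01]  (obs o_0=3)
t=1: δ = [1.929e-02, 2.315e-02, 1.929e-03]  ψ = [2, 2, 2]  (obs o_1=0)
t=2: δ = [9.645e-04, 1.608e-03, 1.608e-03]  ψ = [1, 0, 0]  (obs o_2=3)
t=3: δ = [2.009e-04, 2.679e-04, 8.931e-05]  ψ = [1, 2, 1]  (obs o_3=2)
backtrack: best end state = 1; path = [2, 0, 2, 1]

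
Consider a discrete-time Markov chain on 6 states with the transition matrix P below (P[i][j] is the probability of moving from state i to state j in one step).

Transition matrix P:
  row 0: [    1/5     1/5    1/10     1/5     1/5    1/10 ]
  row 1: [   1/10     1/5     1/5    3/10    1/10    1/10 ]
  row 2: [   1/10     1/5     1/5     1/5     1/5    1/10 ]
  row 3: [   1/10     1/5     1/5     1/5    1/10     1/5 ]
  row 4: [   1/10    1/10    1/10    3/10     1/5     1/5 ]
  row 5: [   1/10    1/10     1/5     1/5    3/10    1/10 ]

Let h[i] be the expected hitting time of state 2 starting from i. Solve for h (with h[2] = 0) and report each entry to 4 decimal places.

h = [6.4785, 5.7663, 0.0000, 5.7781, 6.4214, 5.8961]

First-step conditioning: h[2] = 0; for i ≠ 2, h[i] = 1 + Σ_k P[i][k]·h[k].
  h[0] = 1 + 1/5·h[0] + 1/5·h[1] + 1/5·h[3] + 1/5·h[4] + 1/10·h[5]
  h[1] = 1 + 1/10·h[0] + 1/5·h[1] + 3/10·h[3] + 1/10·h[4] + 1/10·h[5]
  h[3] = 1 + 1/10·h[0] + 1/5·h[1] + 1/5·h[3] + 1/10·h[4] + 1/5·h[5]
  h[4] = 1 + 1/10·h[0] + 1/10·h[1] + 3/10·h[3] + 1/5·h[4] + 1/5·h[5]
  h[5] = 1 + 1/10·h[0] + 1/10·h[1] + 1/5·h[3] + 3/10·h[4] + 1/10·h[5]
Solving the 5×5 linear system over states ≠ 2 gives exactly h = [32930/5083, 29310/5083, 0, 29370/5083, 1920/299, 29970/5083] (h[2] = 0 is the target).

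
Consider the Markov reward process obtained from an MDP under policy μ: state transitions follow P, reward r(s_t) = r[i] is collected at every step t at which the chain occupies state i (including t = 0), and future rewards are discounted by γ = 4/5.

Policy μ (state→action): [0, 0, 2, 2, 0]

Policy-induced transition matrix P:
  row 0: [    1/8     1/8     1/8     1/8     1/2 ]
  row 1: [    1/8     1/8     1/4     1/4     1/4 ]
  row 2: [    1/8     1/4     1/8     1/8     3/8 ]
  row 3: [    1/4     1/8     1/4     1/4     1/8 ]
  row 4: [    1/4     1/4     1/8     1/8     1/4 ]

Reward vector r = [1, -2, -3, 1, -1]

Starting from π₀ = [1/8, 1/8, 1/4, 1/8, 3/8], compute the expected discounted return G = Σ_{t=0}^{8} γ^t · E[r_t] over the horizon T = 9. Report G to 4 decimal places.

G = -3.8542

t=0: π = [0.1250, 0.1250, 0.2500, 0.1250, 0.3750], E[r] = -1.1250, γ^t·E[r] = -1.125000, running G = -1.125000
t=1: π = [0.1875, 0.2031, 0.1563, 0.1563, 0.2969], E[r] = -0.8281, γ^t·E[r] = -0.662500, running G = -1.787500
t=2: π = [0.1816, 0.1816, 0.1699, 0.1699, 0.2969], E[r] = -0.8184, γ^t·E[r] = -0.523750, running G = -2.311250
t=3: π = [0.1833, 0.1833, 0.1689, 0.1689, 0.2954], E[r] = -0.8167, γ^t·E[r] = -0.418125, running G = -2.729375
t=4: π = [0.1830, 0.1830, 0.1690, 0.1690, 0.2958], E[r] = -0.8170, γ^t·E[r] = -0.334625, running G = -3.064000
t=5: π = [0.1831, 0.1831, 0.1690, 0.1690, 0.2958], E[r] = -0.8169, γ^t·E[r] = -0.267679, running G = -3.331679
t=6: π = [0.1831, 0.1831, 0.1690, 0.1690, 0.2958], E[r] = -0.8169, γ^t·E[r] = -0.214146, running G = -3.545825
t=7: π = [0.1831, 0.1831, 0.1690, 0.1690, 0.2958], E[r] = -0.8169, γ^t·E[r] = -0.171317, running G = -3.717142
t=8: π = [0.1831, 0.1831, 0.1690, 0.1690, 0.2958], E[r] = -0.8169, γ^t·E[r] = -0.137053, running G = -3.854195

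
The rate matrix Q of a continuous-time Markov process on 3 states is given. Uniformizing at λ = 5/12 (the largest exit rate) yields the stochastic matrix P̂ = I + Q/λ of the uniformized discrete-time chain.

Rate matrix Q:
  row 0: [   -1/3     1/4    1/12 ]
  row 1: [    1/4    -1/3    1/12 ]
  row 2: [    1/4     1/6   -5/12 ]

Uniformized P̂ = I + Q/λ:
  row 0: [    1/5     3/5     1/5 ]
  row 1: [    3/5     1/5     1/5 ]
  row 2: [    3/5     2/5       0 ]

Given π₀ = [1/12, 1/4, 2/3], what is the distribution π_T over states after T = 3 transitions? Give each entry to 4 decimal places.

π = [0.4507, 0.3867, 0.1627]

t=0: π = [0.0833, 0.2500, 0.6667]
t=1: π = [0.5667, 0.3667, 0.0667]
t=2: π = [0.3733, 0.4400, 0.1867]
t=3: π = [0.4507, 0.3867, 0.1627]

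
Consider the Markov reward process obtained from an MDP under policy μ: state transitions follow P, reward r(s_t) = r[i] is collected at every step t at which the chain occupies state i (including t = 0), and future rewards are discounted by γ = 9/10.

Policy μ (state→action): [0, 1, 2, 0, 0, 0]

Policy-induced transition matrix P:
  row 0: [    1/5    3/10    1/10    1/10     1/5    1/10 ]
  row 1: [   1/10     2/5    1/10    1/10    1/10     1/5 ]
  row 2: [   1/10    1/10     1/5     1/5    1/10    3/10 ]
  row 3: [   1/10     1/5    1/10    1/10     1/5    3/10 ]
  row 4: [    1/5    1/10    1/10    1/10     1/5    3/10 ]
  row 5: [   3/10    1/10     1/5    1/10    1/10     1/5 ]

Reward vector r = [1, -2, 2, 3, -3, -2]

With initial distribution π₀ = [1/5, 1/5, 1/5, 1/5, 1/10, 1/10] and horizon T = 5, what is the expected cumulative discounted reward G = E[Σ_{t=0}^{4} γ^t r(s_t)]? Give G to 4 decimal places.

G = -1.3260

t=0: π = [0.2000, 0.2000, 0.2000, 0.2000, 0.1000, 0.1000], E[r] = 0.3000, γ^t·E[r] = 0.300000, running G = 0.300000
t=1: π = [0.1500, 0.2200, 0.1300, 0.1200, 0.1500, 0.2300], E[r] = -0.5800, γ^t·E[r] = -0.522000, running G = -0.222000
t=2: π = [0.1760, 0.2080, 0.1360, 0.1130, 0.1420, 0.2250], E[r] = -0.5050, γ^t·E[r] = -0.409050, running G = -0.631050
t=3: π = [0.1768, 0.2089, 0.1361, 0.1136, 0.1431, 0.2215], E[r] = -0.5003, γ^t·E[r] = -0.364719, running G = -0.995769
t=4: π = [0.1763, 0.2094, 0.1358, 0.1136, 0.1434, 0.2216], E[r] = -0.5034, γ^t·E[r] = -0.330274, running G = -1.326043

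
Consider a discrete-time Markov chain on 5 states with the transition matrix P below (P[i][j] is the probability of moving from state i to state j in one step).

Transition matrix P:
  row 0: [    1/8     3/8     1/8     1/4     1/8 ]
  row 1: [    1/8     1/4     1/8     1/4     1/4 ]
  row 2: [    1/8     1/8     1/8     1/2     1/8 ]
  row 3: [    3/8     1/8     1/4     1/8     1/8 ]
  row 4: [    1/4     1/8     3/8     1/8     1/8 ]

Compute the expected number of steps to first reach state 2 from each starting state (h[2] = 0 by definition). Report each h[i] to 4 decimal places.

First-step conditioning: h[2] = 0; for i ≠ 2, h[i] = 1 + Σ_k P[i][k]·h[k].
  h[0] = 1 + 1/8·h[0] + 3/8·h[1] + 1/4·h[3] + 1/8·h[4]
  h[1] = 1 + 1/8·h[0] + 1/4·h[1] + 1/4·h[3] + 1/4·h[4]
  h[3] = 1 + 3/8·h[0] + 1/8·h[1] + 1/8·h[3] + 1/8·h[4]
  h[4] = 1 + 1/4·h[0] + 1/8·h[1] + 1/8·h[3] + 1/8·h[4]
Solving the 4×4 linear system over states ≠ 2 gives exactly h = [332/63, 647/126, 0, 33/7, 73/18] (h[2] = 0 is the target).

h = [5.2698, 5.1349, 0.0000, 4.7143, 4.0556]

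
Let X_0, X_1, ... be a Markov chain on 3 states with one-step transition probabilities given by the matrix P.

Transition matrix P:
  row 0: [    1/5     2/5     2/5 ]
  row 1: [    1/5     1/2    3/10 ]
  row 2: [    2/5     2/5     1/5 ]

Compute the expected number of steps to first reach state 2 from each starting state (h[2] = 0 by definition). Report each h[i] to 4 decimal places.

h = [2.8125, 3.1250, 0.0000]

First-step conditioning: h[2] = 0; for i ≠ 2, h[i] = 1 + Σ_k P[i][k]·h[k].
  h[0] = 1 + 1/5·h[0] + 2/5·h[1]
  h[1] = 1 + 1/5·h[0] + 1/2·h[1]
Solving the 2×2 linear system over states ≠ 2 gives exactly h = [45/16, 25/8, 0] (h[2] = 0 is the target).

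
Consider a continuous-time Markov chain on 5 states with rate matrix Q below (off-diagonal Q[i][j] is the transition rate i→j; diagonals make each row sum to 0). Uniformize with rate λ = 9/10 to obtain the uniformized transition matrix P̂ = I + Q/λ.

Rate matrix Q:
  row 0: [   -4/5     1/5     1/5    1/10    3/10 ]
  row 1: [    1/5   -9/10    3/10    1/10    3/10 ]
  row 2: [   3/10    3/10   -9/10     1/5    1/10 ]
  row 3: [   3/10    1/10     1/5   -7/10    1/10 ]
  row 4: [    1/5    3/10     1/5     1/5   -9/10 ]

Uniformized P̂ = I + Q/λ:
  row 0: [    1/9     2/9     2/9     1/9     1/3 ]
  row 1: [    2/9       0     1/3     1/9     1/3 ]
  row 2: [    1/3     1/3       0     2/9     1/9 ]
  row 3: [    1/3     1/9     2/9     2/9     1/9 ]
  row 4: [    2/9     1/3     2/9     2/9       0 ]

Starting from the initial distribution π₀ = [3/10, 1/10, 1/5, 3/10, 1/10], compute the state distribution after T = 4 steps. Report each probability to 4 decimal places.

t=0: π = [0.3000, 0.1000, 0.2000, 0.3000, 0.1000]
t=1: π = [0.2444, 0.2000, 0.1889, 0.1778, 0.1889]
t=2: π = [0.2358, 0.2000, 0.2025, 0.1728, 0.1889]
t=3: π = [0.2377, 0.2021, 0.1995, 0.1738, 0.1870]
t=4: π = [0.2373, 0.2009, 0.2004, 0.1734, 0.1881]

π = [0.2373, 0.2009, 0.2004, 0.1734, 0.1881]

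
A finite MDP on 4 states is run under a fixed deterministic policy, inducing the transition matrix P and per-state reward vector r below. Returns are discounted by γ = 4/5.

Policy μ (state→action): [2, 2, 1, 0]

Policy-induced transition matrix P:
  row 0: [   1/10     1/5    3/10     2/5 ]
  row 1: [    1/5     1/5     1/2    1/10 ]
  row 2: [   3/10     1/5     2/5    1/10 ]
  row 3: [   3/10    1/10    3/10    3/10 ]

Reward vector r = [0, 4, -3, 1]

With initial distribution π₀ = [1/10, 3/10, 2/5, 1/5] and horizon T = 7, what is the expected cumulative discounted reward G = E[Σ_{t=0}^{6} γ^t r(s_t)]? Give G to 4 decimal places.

t=0: π = [0.1000, 0.3000, 0.4000, 0.2000], E[r] = 0.2000, γ^t·E[r] = 0.200000, running G = 0.200000
t=1: π = [0.2500, 0.1800, 0.4000, 0.1700], E[r] = -0.3100, γ^t·E[r] = -0.248000, running G = -0.048000
t=2: π = [0.2320, 0.1830, 0.3760, 0.2090], E[r] = -0.1870, γ^t·E[r] = -0.119680, running G = -0.167680
t=3: π = [0.2353, 0.1791, 0.3742, 0.2114], E[r] = -0.1948, γ^t·E[r] = -0.099738, running G = -0.267418
t=4: π = [0.2350, 0.1789, 0.3732, 0.2129], E[r] = -0.1914, γ^t·E[r] = -0.078402, running G = -0.345819
t=5: π = [0.2351, 0.1787, 0.3731, 0.2131], E[r] = -0.1914, γ^t·E[r] = -0.062703, running G = -0.408522
t=6: π = [0.2351, 0.1787, 0.3731, 0.2131], E[r] = -0.1912, γ^t·E[r] = -0.050133, running G = -0.458654

G = -0.4587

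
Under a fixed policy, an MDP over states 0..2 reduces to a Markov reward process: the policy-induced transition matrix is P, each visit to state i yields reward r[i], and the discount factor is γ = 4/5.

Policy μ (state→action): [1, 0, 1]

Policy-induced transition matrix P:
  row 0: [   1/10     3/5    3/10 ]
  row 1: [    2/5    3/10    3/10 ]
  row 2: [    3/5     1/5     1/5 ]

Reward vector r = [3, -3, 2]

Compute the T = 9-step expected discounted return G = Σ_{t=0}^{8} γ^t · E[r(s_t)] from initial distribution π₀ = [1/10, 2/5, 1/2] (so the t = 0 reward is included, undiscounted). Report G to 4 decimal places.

t=0: π = [0.1000, 0.4000, 0.5000], E[r] = 0.1000, γ^t·E[r] = 0.100000, running G = 0.100000
t=1: π = [0.4700, 0.2800, 0.2500], E[r] = 1.0700, γ^t·E[r] = 0.856000, running G = 0.956000
t=2: π = [0.3090, 0.4160, 0.2750], E[r] = 0.2290, γ^t·E[r] = 0.146560, running G = 1.102560
t=3: π = [0.3623, 0.3652, 0.2725], E[r] = 0.5363, γ^t·E[r] = 0.274586, running G = 1.377146
t=4: π = [0.3458, 0.3814, 0.2728], E[r] = 0.4386, γ^t·E[r] = 0.179655, running G = 1.556800
t=5: π = [0.3508, 0.3765, 0.2727], E[r] = 0.4685, γ^t·E[r] = 0.153507, running G = 1.710308
t=6: π = [0.3493, 0.3780, 0.2727], E[r] = 0.4595, γ^t·E[r] = 0.120443, running G = 1.830751
t=7: π = [0.3498, 0.3775, 0.2727], E[r] = 0.4622, γ^t·E[r] = 0.096923, running G = 1.927674
t=8: π = [0.3496, 0.3777, 0.2727], E[r] = 0.4614, γ^t·E[r] = 0.077402, running G = 2.005076

G = 2.0051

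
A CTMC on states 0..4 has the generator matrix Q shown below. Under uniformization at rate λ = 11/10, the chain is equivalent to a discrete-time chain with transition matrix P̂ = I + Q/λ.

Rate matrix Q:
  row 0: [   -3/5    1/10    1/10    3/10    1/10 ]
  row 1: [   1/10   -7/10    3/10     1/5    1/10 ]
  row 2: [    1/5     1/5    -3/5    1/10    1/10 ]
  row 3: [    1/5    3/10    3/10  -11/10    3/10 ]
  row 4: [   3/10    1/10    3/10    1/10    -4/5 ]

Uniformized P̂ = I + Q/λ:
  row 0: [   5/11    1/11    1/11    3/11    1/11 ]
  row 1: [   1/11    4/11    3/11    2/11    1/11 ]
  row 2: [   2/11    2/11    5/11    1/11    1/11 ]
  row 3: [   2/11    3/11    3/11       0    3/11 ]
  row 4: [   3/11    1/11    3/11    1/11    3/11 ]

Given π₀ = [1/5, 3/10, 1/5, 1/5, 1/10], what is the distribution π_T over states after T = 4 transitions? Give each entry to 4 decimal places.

π = [0.2423, 0.1956, 0.2803, 0.1398, 0.1420]

t=0: π = [0.2000, 0.3000, 0.2000, 0.2000, 0.1000]
t=1: π = [0.2182, 0.2273, 0.2727, 0.1364, 0.1455]
t=2: π = [0.2339, 0.2025, 0.2826, 0.1388, 0.1421]
t=3: π = [0.2401, 0.1971, 0.2816, 0.1392, 0.1420]
t=4: π = [0.2423, 0.1956, 0.2803, 0.1398, 0.1420]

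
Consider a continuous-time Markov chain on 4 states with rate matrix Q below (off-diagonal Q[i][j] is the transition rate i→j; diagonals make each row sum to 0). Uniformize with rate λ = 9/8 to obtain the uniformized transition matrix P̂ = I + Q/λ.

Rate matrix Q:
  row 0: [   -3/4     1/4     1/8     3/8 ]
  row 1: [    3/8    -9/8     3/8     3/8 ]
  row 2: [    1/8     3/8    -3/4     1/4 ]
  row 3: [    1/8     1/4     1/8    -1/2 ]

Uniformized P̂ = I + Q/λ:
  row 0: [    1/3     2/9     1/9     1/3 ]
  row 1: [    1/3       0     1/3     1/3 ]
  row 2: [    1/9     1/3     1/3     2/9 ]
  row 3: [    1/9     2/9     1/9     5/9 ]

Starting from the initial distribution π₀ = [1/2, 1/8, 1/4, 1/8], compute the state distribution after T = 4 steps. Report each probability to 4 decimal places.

t=0: π = [0.5000, 0.1250, 0.2500, 0.1250]
t=1: π = [0.2500, 0.2222, 0.1944, 0.3333]
t=2: π = [0.2160, 0.1944, 0.2037, 0.3858]
t=3: π = [0.2023, 0.2016, 0.1996, 0.3964]
t=4: π = [0.2009, 0.1996, 0.2003, 0.3993]

π = [0.2009, 0.1996, 0.2003, 0.3993]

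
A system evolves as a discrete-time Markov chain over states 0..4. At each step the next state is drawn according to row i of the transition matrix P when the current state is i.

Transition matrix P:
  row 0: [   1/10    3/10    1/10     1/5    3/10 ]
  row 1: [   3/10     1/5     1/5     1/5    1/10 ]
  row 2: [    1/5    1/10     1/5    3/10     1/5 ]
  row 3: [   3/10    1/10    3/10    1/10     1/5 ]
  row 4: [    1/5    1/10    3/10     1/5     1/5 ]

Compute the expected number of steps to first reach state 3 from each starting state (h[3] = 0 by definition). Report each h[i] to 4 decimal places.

h = [4.5826, 4.5531, 4.0894, 0.0000, 4.4983]

First-step conditioning: h[3] = 0; for i ≠ 3, h[i] = 1 + Σ_k P[i][k]·h[k].
  h[0] = 1 + 1/10·h[0] + 3/10·h[1] + 1/10·h[2] + 3/10·h[4]
  h[1] = 1 + 3/10·h[0] + 1/5·h[1] + 1/5·h[2] + 1/10·h[4]
  h[2] = 1 + 1/5·h[0] + 1/10·h[1] + 1/5·h[2] + 1/5·h[4]
  h[4] = 1 + 1/5·h[0] + 1/10·h[1] + 3/10·h[2] + 1/5·h[4]
Solving the 4×4 linear system over states ≠ 3 gives exactly h = [5435/1186, 2700/593, 2425/593, 0, 5335/1186] (h[3] = 0 is the target).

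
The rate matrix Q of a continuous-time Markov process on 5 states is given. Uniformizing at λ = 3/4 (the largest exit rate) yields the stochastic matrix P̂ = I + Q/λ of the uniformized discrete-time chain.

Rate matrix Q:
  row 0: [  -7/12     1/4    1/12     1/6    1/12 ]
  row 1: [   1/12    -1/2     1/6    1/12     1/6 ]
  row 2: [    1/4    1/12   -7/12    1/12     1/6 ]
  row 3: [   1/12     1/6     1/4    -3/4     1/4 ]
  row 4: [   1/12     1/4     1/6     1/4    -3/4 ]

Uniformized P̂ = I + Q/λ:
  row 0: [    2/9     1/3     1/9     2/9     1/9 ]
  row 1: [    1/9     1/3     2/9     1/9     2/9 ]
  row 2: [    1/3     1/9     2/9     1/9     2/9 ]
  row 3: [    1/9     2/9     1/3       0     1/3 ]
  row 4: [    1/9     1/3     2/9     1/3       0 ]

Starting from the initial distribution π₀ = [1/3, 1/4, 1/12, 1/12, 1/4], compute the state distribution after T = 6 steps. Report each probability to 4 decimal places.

π = [0.1798, 0.2675, 0.2194, 0.1537, 0.1796]

t=0: π = [0.3333, 0.2500, 0.0833, 0.0833, 0.2500]
t=1: π = [0.1667, 0.3056, 0.1944, 0.1944, 0.1389]
t=2: π = [0.1728, 0.2685, 0.2253, 0.1389, 0.1944]
t=3: π = [0.1804, 0.2678, 0.2184, 0.1581, 0.1752]
t=4: π = [0.1797, 0.2672, 0.2197, 0.1525, 0.1808]
t=5: π = [0.1799, 0.2676, 0.2192, 0.1543, 0.1790]
t=6: π = [0.1798, 0.2675, 0.2194, 0.1537, 0.1796]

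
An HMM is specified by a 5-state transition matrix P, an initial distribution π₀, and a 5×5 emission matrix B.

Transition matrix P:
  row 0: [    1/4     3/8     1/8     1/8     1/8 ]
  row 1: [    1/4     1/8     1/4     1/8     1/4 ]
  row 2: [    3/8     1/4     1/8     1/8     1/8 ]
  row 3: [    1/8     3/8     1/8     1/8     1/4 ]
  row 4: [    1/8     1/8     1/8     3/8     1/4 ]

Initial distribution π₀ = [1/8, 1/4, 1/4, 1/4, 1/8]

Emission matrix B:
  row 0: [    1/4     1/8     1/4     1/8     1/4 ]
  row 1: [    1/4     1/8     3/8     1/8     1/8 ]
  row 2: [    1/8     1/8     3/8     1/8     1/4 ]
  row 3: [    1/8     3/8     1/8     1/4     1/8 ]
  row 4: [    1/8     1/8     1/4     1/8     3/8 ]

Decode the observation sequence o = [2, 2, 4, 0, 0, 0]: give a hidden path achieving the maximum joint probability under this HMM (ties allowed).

t=0: δ = [3.125e-02, 9.375e-02, 9.375e-02, 3.125e-02, 3.125e-02]  (obs o_0=2)
t=1: δ = [8.789e-03, 8.789e-03, 8.789e-03, 1.465e-03, 5.859e-03]  ψ = [2, 2, 1, 1, 1]  (obs o_1=2)
t=2: δ = [8.240e-04, 4.120e-04, 5.493e-04, 2.747e-04, 8.240e-04]  ψ = [2, 0, 1, 4, 1]  (obs o_2=4)
t=3: δ = [5.150e-05, 7.725e-05, 1.287e-05, 3.862e-05, 2.575e-05]  ψ = [0, 0, 0, 4, 4]  (obs o_3=0)
t=4: δ = [4.828e-06, 4.828e-06, 2.414e-06, 1.207e-06, 2.414e-06]  ψ = [1, 0, 1, 1, 1]  (obs o_4=0)
t=5: δ = [3.017e-07, 4.526e-07, 1.509e-07, 1.132e-07, 1.509e-07]  ψ = [0, 0, 1, 4, 1]  (obs o_5=0)
backtrack: best end state = 1; path = [1, 2, 0, 1, 0, 1]

path = [1, 2, 0, 1, 0, 1]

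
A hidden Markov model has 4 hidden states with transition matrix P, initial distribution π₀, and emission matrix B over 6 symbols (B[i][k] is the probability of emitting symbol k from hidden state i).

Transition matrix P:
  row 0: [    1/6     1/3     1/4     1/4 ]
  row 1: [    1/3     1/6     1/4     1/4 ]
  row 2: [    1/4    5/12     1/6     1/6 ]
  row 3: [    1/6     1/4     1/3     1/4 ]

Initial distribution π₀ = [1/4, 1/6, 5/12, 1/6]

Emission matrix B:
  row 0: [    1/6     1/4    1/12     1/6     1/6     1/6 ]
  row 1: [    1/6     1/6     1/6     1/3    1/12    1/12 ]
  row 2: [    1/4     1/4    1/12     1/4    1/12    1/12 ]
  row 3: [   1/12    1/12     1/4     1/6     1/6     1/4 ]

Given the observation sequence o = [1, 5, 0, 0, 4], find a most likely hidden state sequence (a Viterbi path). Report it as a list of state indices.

t=0: δ = [6.250e-02, 2.778e-02, 1.042e-01, 1.389e-02]  (obs o_0=1)
t=1: δ = [4.340e-03, 3.617e-03, 1.447e-03, 4.340e-03]  ψ = [2, 2, 2, 2]  (obs o_1=5)
t=2: δ = [2.009e-04, 2.411e-04, 3.617e-04, 9.042e-05]  ψ = [1, 0, 3, 0]  (obs o_2=0)
t=3: δ = [1.507e-05, 2.512e-05, 1.507e-05, 5.023e-06]  ψ = [2, 2, 1, 1]  (obs o_3=0)
t=4: δ = [1.395e-06, 5.233e-07, 5.233e-07, 1.047e-06]  ψ = [1, 2, 1, 1]  (obs o_4=4)
backtrack: best end state = 0; path = [2, 3, 2, 1, 0]

path = [2, 3, 2, 1, 0]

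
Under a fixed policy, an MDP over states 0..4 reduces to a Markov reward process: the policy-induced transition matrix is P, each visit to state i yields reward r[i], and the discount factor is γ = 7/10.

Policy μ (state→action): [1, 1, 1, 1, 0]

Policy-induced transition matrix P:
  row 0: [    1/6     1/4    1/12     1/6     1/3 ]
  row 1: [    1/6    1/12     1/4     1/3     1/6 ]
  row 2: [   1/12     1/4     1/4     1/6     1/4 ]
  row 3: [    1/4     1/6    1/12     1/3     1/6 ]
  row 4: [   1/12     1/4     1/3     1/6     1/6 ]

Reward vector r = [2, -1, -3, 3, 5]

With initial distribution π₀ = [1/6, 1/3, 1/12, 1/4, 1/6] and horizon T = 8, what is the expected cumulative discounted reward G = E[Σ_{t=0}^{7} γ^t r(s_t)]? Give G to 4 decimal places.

G = 4.1361

t=0: π = [0.1667, 0.3333, 0.0833, 0.2500, 0.1667], E[r] = 1.3333, γ^t·E[r] = 1.333333, running G = 1.333333
t=1: π = [0.1667, 0.1736, 0.1944, 0.2639, 0.2014], E[r] = 1.3750, γ^t·E[r] = 0.962500, running G = 2.295833
t=2: π = [0.1557, 0.1991, 0.1950, 0.2396, 0.2106], E[r] = 1.2992, γ^t·E[r] = 0.636603, running G = 2.932436
t=3: π = [0.1528, 0.1969, 0.2017, 0.2398, 0.2089], E[r] = 1.2674, γ^t·E[r] = 0.434721, running G = 3.367158
t=4: π = [0.1524, 0.1972, 0.2020, 0.2394, 0.2089], E[r] = 1.2648, γ^t·E[r] = 0.303675, running G = 3.670833
t=5: π = [0.1524, 0.1972, 0.2021, 0.2394, 0.2089], E[r] = 1.2641, γ^t·E[r] = 0.212460, running G = 3.883293
t=6: π = [0.1524, 0.1972, 0.2021, 0.2394, 0.2089], E[r] = 1.2641, γ^t·E[r] = 0.148717, running G = 4.032010
t=7: π = [0.1524, 0.1972, 0.2021, 0.2394, 0.2089], E[r] = 1.2641, γ^t·E[r] = 0.104101, running G = 4.136111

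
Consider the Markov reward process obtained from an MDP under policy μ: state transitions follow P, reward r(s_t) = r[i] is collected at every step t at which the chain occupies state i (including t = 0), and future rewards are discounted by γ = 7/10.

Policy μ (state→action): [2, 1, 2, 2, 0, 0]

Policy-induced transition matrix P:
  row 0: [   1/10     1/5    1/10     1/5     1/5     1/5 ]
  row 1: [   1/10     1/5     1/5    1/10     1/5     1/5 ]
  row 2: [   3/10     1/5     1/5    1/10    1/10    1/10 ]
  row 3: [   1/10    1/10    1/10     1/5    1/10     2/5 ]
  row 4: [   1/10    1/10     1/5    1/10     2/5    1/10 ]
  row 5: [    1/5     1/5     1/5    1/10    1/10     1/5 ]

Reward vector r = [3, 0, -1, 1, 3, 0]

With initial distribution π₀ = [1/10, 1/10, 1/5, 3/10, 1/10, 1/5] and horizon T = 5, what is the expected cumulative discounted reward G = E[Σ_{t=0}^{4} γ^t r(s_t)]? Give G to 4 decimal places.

t=0: π = [0.1000, 0.1000, 0.2000, 0.3000, 0.1000, 0.2000], E[r] = 0.7000, γ^t·E[r] = 0.700000, running G = 0.700000
t=1: π = [0.1600, 0.1600, 0.1600, 0.1400, 0.1500, 0.2300], E[r] = 0.9100, γ^t·E[r] = 0.637000, running G = 1.337000
t=2: π = [0.1550, 0.1710, 0.1700, 0.1300, 0.1770, 0.1970], E[r] = 0.9560, γ^t·E[r] = 0.468440, running G = 1.805440
t=3: π = [0.1537, 0.1693, 0.1715, 0.1285, 0.1857, 0.1913], E[r] = 0.9752, γ^t·E[r] = 0.334494, running G = 2.139934
t=4: π = [0.1534, 0.1686, 0.1718, 0.1282, 0.1880, 0.1900], E[r] = 0.9808, γ^t·E[r] = 0.235480, running G = 2.375414

G = 2.3754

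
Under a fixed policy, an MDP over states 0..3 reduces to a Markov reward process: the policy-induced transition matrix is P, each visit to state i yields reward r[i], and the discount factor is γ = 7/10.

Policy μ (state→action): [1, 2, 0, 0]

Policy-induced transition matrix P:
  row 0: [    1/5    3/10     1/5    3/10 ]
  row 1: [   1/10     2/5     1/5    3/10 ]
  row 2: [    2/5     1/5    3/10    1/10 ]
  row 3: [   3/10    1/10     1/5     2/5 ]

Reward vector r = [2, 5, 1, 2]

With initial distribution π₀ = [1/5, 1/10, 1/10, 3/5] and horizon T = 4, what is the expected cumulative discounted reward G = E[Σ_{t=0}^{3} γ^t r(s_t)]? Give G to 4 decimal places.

G = 5.8986

t=0: π = [0.2000, 0.1000, 0.1000, 0.6000], E[r] = 2.2000, γ^t·E[r] = 2.200000, running G = 2.200000
t=1: π = [0.2700, 0.1800, 0.2100, 0.3400], E[r] = 2.3300, γ^t·E[r] = 1.631000, running G = 3.831000
t=2: π = [0.2580, 0.2290, 0.2210, 0.2920], E[r] = 2.4660, γ^t·E[r] = 1.208340, running G = 5.039340
t=3: π = [0.2505, 0.2424, 0.2221, 0.2850], E[r] = 2.5051, γ^t·E[r] = 0.859249, running G = 5.898589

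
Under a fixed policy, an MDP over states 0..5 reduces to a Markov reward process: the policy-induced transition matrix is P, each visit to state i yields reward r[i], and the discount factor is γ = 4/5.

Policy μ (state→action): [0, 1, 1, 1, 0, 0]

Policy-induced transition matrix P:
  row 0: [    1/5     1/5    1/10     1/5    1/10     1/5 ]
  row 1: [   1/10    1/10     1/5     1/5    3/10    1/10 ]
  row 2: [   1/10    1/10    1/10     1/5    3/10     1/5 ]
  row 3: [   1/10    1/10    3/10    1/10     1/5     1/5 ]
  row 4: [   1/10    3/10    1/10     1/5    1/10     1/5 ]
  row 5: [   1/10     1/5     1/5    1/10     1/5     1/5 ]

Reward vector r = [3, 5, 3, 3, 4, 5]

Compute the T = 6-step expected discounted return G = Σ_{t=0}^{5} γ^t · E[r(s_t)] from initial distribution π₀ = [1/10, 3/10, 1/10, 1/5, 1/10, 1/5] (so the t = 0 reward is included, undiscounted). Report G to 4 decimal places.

t=0: π = [0.1000, 0.3000, 0.1000, 0.2000, 0.1000, 0.2000], E[r] = 4.1000, γ^t·E[r] = 4.100000, running G = 4.100000
t=1: π = [0.1100, 0.1500, 0.1900, 0.1600, 0.2200, 0.1700], E[r] = 3.8600, γ^t·E[r] = 3.088000, running G = 7.188000
t=2: π = [0.1110, 0.1720, 0.1640, 0.1670, 0.2010, 0.1850], E[r] = 3.9150, γ^t·E[r] = 2.505600, running G = 9.693600
t=3: π = [0.1111, 0.1698, 0.1691, 0.1648, 0.2024, 0.1828], E[r] = 3.9076, γ^t·E[r] = 2.000691, running G = 11.694291
t=4: π = [0.1111, 0.1699, 0.1682, 0.1652, 0.2025, 0.1830], E[r] = 3.9083, γ^t·E[r] = 1.600848, running G = 13.295139
t=5: π = [0.1111, 0.1699, 0.1683, 0.1652, 0.2024, 0.1830], E[r] = 3.9083, γ^t·E[r] = 1.280676, running G = 14.575815

G = 14.5758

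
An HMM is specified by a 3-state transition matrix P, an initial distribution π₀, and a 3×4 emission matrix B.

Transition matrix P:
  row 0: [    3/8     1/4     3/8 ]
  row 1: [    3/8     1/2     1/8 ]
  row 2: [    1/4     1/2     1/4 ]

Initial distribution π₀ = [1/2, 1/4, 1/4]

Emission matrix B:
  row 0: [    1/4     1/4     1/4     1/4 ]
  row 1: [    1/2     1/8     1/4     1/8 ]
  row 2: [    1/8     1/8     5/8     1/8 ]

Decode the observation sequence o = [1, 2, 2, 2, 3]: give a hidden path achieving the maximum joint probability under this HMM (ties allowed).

path = [0, 2, 2, 1, 0]

t=0: δ = [1.250e-01, 3.125e-02, 3.125e-02]  (obs o_0=1)
t=1: δ = [1.172e-02, 7.812e-03, 2.930e-02]  ψ = [0, 0, 0]  (obs o_1=2)
t=2: δ = [1.831e-03, 3.662e-03, 4.578e-03]  ψ = [2, 2, 2]  (obs o_2=2)
t=3: δ = [3.433e-04, 5.722e-04, 7.153e-04]  ψ = [1, 2, 2]  (obs o_3=2)
t=4: δ = [5.364e-05, 4.470e-05, 2.235e-05]  ψ = [1, 2, 2]  (obs o_4=3)
backtrack: best end state = 0; path = [0, 2, 2, 1, 0]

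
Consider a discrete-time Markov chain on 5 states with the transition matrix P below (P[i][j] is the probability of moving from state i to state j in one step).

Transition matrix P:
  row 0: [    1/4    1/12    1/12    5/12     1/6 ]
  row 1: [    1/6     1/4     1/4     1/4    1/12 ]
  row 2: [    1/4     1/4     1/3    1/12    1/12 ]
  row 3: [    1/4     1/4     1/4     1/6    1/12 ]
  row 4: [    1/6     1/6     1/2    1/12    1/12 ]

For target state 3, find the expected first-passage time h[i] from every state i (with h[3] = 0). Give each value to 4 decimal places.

First-step conditioning: h[3] = 0; for i ≠ 3, h[i] = 1 + Σ_k P[i][k]·h[k].
  h[0] = 1 + 1/4·h[0] + 1/12·h[1] + 1/12·h[2] + 1/6·h[4]
  h[1] = 1 + 1/6·h[0] + 1/4·h[1] + 1/4·h[2] + 1/12·h[4]
  h[2] = 1 + 1/4·h[0] + 1/4·h[1] + 1/3·h[2] + 1/12·h[4]
  h[4] = 1 + 1/6·h[0] + 1/6·h[1] + 1/2·h[2] + 1/12·h[4]
Solving the 4×4 linear system over states ≠ 3 gives exactly h = [14268/3955, 17676/3955, 588/113, 0, 21348/3955] (h[3] = 0 is the target).

h = [3.6076, 4.4693, 5.2035, 0.0000, 5.3977]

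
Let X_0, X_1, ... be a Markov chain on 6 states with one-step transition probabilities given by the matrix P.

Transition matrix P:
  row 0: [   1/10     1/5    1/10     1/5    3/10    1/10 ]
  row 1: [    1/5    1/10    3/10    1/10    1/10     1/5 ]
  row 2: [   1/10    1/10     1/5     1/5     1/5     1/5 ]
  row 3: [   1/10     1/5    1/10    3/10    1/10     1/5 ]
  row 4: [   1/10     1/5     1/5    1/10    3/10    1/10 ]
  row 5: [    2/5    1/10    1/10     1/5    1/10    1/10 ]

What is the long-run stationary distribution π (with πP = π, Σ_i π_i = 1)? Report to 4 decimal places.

Balance equations π_j = Σ_i π_i·P[i][j]:
  π_0 = 1/10·π_0 + 1/5·π_1 + 1/10·π_2 + 1/10·π_3 + 1/10·π_4 + 2/5·π_5
  π_1 = 1/5·π_0 + 1/10·π_1 + 1/10·π_2 + 1/5·π_3 + 1/5·π_4 + 1/10·π_5
  π_2 = 1/10·π_0 + 3/10·π_1 + 1/5·π_2 + 1/10·π_3 + 1/5·π_4 + 1/10·π_5
  π_3 = 1/5·π_0 + 1/10·π_1 + 1/5·π_2 + 3/10·π_3 + 1/10·π_4 + 1/5·π_5
  π_4 = 3/10·π_0 + 1/10·π_1 + 1/5·π_2 + 1/10·π_3 + 3/10·π_4 + 1/10·π_5
  normalize: π_0 + π_1 + π_2 + π_3 + π_4 + π_5 = 1
Solving the linear system gives exactly π = [1453/9058, 6933/45290, 3754/22645, 8359/45290, 4208/22645, 6809/45290].

π = [0.1604, 0.1531, 0.1658, 0.1846, 0.1858, 0.1503]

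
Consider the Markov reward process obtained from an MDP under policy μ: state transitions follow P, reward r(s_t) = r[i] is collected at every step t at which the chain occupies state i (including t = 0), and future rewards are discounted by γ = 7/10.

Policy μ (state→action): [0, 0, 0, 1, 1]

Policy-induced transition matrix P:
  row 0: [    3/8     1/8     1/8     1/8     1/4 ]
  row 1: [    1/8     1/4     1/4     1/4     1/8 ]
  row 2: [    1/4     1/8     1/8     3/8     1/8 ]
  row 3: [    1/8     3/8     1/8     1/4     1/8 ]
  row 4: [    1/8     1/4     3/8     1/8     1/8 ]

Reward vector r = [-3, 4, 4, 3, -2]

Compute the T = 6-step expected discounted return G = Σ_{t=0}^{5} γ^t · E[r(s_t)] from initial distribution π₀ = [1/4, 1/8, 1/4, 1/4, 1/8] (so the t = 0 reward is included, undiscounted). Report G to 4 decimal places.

t=0: π = [0.2500, 0.1250, 0.2500, 0.2500, 0.1250], E[r] = 1.2500, γ^t·E[r] = 1.250000, running G = 1.250000
t=1: π = [0.2188, 0.2188, 0.1719, 0.2344, 0.1563], E[r] = 1.2969, γ^t·E[r] = 0.907813, running G = 2.157813
t=2: π = [0.2012, 0.2305, 0.1914, 0.2246, 0.1523], E[r] = 1.4531, γ^t·E[r] = 0.712031, running G = 2.869844
t=3: π = [0.1992, 0.2290, 0.1919, 0.2297, 0.1501], E[r] = 1.4749, γ^t·E[r] = 0.505875, running G = 3.375719
t=4: π = [0.1988, 0.2298, 0.1912, 0.2303, 0.1499], E[r] = 1.4787, γ^t·E[r] = 0.355043, running G = 3.730761
t=5: π = [0.1986, 0.2300, 0.1912, 0.2303, 0.1498], E[r] = 1.4804, γ^t·E[r] = 0.248819, running G = 3.979580

G = 3.9796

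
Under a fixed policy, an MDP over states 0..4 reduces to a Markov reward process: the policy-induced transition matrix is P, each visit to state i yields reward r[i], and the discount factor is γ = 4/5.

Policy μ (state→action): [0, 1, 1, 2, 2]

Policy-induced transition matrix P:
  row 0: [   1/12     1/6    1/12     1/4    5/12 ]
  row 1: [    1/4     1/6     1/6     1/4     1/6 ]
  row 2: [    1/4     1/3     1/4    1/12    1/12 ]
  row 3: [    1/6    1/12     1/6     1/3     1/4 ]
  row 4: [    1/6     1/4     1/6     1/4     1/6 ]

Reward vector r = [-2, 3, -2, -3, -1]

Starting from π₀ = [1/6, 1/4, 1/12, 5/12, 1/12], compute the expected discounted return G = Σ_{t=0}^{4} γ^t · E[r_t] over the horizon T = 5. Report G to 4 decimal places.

G = -3.7674

t=0: π = [0.1667, 0.2500, 0.0833, 0.4167, 0.0833], E[r] = -1.0833, γ^t·E[r] = -1.083333, running G = -1.083333
t=1: π = [0.1806, 0.1528, 0.1597, 0.2708, 0.2361], E[r] = -1.2708, γ^t·E[r] = -1.016667, running G = -2.100000
t=2: π = [0.1777, 0.1904, 0.1649, 0.2459, 0.2211], E[r] = -1.0729, γ^t·E[r] = -0.686667, running G = -2.786667
t=3: π = [0.1815, 0.1921, 0.1656, 0.2430, 0.2178], E[r] = -1.0648, γ^t·E[r] = -0.545160, running G = -3.331827
t=4: π = [0.1814, 0.1922, 0.1653, 0.2426, 0.2185], E[r] = -1.0633, γ^t·E[r] = -0.435534, running G = -3.767361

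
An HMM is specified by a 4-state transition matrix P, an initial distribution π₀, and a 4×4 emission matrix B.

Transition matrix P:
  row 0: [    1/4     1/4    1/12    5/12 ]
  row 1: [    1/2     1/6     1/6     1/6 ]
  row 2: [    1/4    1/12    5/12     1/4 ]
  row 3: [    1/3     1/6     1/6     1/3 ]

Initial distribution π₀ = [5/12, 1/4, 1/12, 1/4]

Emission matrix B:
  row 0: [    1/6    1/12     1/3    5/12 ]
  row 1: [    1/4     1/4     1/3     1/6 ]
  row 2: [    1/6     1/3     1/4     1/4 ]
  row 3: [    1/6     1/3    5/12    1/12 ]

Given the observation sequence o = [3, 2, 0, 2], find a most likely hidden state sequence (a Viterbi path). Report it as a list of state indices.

t=0: δ = [1.736e-01, 4.167e-02, 2.083e-02, 2.083e-02]  (obs o_0=3)
t=1: δ = [1.447e-02, 1.447e-02, 3.617e-03, 3.014e-02]  ψ = [0, 0, 0, 0]  (obs o_1=2)
t=2: δ = [1.674e-03, 1.256e-03, 8.372e-04, 1.674e-03]  ψ = [3, 3, 3, 3]  (obs o_2=0)
t=3: δ = [2.093e-04, 1.395e-04, 8.721e-05, 2.907e-04]  ψ = [1, 0, 2, 0]  (obs o_3=2)
backtrack: best end state = 3; path = [0, 3, 0, 3]

path = [0, 3, 0, 3]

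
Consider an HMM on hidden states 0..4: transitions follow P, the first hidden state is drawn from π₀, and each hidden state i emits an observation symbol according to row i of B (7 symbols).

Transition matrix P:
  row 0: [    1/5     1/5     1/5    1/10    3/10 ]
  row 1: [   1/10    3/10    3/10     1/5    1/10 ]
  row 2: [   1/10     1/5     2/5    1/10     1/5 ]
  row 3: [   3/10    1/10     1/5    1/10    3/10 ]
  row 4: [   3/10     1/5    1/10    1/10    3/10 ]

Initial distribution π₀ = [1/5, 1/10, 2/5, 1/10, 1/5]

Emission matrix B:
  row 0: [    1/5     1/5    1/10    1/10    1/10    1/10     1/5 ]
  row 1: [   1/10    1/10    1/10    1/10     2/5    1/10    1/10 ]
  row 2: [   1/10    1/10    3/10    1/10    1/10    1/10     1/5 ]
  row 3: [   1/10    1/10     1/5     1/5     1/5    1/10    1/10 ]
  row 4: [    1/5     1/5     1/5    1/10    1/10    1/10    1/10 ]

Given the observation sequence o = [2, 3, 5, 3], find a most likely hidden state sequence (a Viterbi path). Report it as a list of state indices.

t=0: δ = [2.000e-02, 1.000e-02, 1.200e-01, 2.000e-02, 4.000e-02]  (obs o_0=2)
t=1: δ = [1.200e-03, 2.400e-03, 4.800e-03, 2.400e-03, 2.400e-03]  ψ = [2, 2, 2, 2, 2]  (obs o_1=3)
t=2: δ = [7.200e-05, 9.600e-05, 1.920e-04, 4.800e-05, 9.600e-05]  ψ = [3, 2, 2, 1, 2]  (obs o_2=5)
t=3: δ = [2.880e-06, 3.840e-06, 7.680e-06, 3.840e-06, 3.840e-06]  ψ = [4, 2, 2, 1, 2]  (obs o_3=3)
backtrack: best end state = 2; path = [2, 2, 2, 2]

path = [2, 2, 2, 2]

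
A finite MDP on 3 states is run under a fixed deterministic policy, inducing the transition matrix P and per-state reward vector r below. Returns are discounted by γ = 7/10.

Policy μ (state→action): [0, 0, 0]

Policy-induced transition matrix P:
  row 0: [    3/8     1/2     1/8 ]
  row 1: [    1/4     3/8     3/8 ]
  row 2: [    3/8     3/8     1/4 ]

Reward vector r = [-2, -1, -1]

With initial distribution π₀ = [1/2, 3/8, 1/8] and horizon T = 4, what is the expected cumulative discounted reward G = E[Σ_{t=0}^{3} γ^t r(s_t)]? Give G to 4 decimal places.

t=0: π = [0.5000, 0.3750, 0.1250], E[r] = -1.5000, γ^t·E[r] = -1.500000, running G = -1.500000
t=1: π = [0.3281, 0.4375, 0.2344], E[r] = -1.3281, γ^t·E[r] = -0.929688, running G = -2.429688
t=2: π = [0.3203, 0.4160, 0.2637], E[r] = -1.3203, γ^t·E[r] = -0.646953, running G = -3.076641
t=3: π = [0.3230, 0.4150, 0.2620], E[r] = -1.3230, γ^t·E[r] = -0.453788, running G = -3.530429

G = -3.5304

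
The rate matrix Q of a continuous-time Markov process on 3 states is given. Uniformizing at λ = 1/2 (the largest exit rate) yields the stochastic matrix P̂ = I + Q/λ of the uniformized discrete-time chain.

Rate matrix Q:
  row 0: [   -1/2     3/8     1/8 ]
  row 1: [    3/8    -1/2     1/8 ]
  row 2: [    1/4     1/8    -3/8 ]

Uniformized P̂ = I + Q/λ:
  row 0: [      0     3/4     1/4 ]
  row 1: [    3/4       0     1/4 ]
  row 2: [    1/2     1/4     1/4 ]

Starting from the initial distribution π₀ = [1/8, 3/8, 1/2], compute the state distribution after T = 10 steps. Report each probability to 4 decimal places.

π = [0.3825, 0.3675, 0.2500]

t=0: π = [0.1250, 0.3750, 0.5000]
t=1: π = [0.5313, 0.2188, 0.2500]
t=2: π = [0.2891, 0.4609, 0.2500]
t=3: π = [0.4707, 0.2793, 0.2500]
t=4: π = [0.3345, 0.4155, 0.2500]
t=5: π = [0.4366, 0.3134, 0.2500]
t=6: π = [0.3600, 0.3900, 0.2500]
t=7: π = [0.4175, 0.3325, 0.2500]
t=8: π = [0.3744, 0.3756, 0.2500]
t=9: π = [0.4067, 0.3433, 0.2500]
t=10: π = [0.3825, 0.3675, 0.2500]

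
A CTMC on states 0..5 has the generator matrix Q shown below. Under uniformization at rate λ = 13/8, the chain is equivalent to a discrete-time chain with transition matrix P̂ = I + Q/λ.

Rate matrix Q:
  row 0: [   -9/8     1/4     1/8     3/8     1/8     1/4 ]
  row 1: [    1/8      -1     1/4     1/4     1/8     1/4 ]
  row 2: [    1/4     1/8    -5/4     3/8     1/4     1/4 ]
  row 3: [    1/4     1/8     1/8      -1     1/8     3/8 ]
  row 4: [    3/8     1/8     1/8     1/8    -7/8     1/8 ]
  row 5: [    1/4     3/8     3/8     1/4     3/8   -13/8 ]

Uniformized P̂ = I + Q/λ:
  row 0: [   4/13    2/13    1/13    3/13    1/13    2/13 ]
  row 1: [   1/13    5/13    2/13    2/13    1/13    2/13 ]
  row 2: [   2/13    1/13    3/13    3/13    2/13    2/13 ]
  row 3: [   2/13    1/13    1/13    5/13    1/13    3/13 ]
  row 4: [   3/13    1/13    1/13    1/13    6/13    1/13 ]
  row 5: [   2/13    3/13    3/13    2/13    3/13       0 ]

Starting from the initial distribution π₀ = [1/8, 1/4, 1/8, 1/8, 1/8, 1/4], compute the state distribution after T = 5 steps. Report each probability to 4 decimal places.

t=0: π = [0.1250, 0.2500, 0.1250, 0.1250, 0.1250, 0.2500]
t=1: π = [0.1635, 0.2019, 0.1538, 0.1923, 0.1731, 0.1154]
t=2: π = [0.1768, 0.1694, 0.1339, 0.2093, 0.1731, 0.1376]
t=3: π = [0.1813, 0.1638, 0.1317, 0.2127, 0.1750, 0.1355]
t=4: π = [0.1826, 0.1621, 0.1306, 0.2136, 0.1752, 0.1359]
t=5: π = [0.1829, 0.1618, 0.1304, 0.2137, 0.1753, 0.1359]

π = [0.1829, 0.1618, 0.1304, 0.2137, 0.1753, 0.1359]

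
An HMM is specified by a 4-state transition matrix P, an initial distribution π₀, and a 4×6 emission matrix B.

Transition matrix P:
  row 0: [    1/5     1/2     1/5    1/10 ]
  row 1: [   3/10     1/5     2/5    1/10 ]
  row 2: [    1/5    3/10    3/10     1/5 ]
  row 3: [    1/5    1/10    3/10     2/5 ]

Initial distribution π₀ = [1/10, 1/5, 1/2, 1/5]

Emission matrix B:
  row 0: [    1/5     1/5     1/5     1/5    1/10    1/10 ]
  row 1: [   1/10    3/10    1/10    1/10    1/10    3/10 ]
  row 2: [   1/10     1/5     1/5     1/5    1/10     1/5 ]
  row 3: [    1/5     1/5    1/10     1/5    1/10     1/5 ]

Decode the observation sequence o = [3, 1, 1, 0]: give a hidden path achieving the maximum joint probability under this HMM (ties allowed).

path = [2, 0, 1, 0]

t=0: δ = [2.000e-02, 2.000e-02, 1.000e-01, 4.000e-02]  (obs o_0=3)
t=1: δ = [4.000e-03, 9.000e-03, 6.000e-03, 4.000e-03]  ψ = [2, 2, 2, 2]  (obs o_1=1)
t=2: δ = [5.400e-04, 6.000e-04, 7.200e-04, 3.200e-04]  ψ = [1, 0, 1, 3]  (obs o_2=1)
t=3: δ = [3.600e-05, 2.700e-05, 2.400e-05, 2.880e-05]  ψ = [1, 0, 1, 2]  (obs o_3=0)
backtrack: best end state = 0; path = [2, 0, 1, 0]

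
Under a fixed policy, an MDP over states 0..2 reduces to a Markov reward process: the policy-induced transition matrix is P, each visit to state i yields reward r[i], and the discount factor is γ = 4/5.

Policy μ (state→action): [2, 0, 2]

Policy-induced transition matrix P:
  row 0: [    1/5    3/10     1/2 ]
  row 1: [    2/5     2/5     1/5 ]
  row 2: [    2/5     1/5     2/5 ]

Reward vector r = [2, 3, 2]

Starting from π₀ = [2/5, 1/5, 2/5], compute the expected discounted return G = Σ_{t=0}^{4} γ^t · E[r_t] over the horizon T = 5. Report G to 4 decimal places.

G = 7.6000

t=0: π = [0.4000, 0.2000, 0.4000], E[r] = 2.2000, γ^t·E[r] = 2.200000, running G = 2.200000
t=1: π = [0.3200, 0.2800, 0.4000], E[r] = 2.2800, γ^t·E[r] = 1.824000, running G = 4.024000
t=2: π = [0.3360, 0.2880, 0.3760], E[r] = 2.2880, γ^t·E[r] = 1.464320, running G = 5.488320
t=3: π = [0.3328, 0.2912, 0.3760], E[r] = 2.2912, γ^t·E[r] = 1.173094, running G = 6.661414
t=4: π = [0.3334, 0.2915, 0.3750], E[r] = 2.2915, γ^t·E[r] = 0.938607, running G = 7.600021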